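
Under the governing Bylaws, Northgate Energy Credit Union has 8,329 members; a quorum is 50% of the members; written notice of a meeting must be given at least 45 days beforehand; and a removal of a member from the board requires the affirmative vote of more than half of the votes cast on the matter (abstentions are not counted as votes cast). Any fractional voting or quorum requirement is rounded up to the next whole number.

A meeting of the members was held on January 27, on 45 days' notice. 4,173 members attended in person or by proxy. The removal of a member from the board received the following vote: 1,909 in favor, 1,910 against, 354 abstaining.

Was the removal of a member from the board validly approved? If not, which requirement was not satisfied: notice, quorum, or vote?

Invalid — vote requirement not satisfied.

Notice: 45 days given; 45 required. Satisfied.
Quorum: 50% of 8,329 = 4,164.50, rounded up to 4,165; 4,173 present. Satisfied.
Vote: requires a majority of the votes cast (4,173 − 354 abstaining = 3,819); a majority of 3819 is 1910, so 1,910 needed; 1,909 in favor. Not satisfied.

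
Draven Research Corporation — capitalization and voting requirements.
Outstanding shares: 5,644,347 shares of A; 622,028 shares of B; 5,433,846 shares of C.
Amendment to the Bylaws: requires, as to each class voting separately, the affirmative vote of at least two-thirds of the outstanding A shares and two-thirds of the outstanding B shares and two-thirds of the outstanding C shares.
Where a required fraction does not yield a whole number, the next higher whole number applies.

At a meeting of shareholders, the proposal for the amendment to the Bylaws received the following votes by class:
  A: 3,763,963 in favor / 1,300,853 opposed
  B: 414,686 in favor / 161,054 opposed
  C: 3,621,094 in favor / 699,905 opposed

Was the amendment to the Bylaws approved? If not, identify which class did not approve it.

Not approved — the C shares did not give the required vote.

A: 2/3 of 5644347 = 3762898; 3,762,898 required, 3,763,963 in favor — approved.
B: 2/3 of 622028 = 414685.33, rounded up to 414686; 414,686 required, 414,686 in favor — approved.
C: 2/3 of 5433846 = 3622564; 3,622,564 required, 3,621,094 in favor — not approved.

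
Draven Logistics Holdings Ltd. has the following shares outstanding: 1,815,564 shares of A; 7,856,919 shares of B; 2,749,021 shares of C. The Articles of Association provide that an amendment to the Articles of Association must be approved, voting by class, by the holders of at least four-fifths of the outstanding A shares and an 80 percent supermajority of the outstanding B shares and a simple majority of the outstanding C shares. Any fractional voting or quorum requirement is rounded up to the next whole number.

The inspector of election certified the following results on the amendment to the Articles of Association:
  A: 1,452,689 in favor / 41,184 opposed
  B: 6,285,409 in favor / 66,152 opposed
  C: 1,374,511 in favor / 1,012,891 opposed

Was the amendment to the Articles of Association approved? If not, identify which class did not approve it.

Not approved — the B shares did not give the required vote.

A: 4/5 of 1815564 = 1452451.20, rounded up to 1452452; 1,452,452 required, 1,452,689 in favor — approved.
B: 4/5 of 7856919 = 6285535.20, rounded up to 6285536; 6,285,536 required, 6,285,409 in favor — not approved.
C: a majority of 2749021 is 1374511; 1,374,511 required, 1,374,511 in favor — approved.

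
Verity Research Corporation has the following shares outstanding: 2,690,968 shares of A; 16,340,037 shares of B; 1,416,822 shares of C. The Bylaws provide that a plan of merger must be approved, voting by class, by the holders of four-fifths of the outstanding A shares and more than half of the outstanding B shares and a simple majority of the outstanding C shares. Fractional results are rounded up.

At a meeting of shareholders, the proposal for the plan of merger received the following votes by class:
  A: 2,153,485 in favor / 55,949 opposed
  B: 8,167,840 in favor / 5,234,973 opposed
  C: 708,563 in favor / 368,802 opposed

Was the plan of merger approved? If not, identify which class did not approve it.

Not approved — the B shares did not give the required vote.

A: 4/5 of 2690968 = 2152774.40, rounded up to 2152775; 2,152,775 required, 2,153,485 in favor — approved.
B: a majority of 16340037 is 8170019; 8,170,019 required, 8,167,840 in favor — not approved.
C: a majority of 1416822 is 708412; 708,412 required, 708,563 in favor — approved.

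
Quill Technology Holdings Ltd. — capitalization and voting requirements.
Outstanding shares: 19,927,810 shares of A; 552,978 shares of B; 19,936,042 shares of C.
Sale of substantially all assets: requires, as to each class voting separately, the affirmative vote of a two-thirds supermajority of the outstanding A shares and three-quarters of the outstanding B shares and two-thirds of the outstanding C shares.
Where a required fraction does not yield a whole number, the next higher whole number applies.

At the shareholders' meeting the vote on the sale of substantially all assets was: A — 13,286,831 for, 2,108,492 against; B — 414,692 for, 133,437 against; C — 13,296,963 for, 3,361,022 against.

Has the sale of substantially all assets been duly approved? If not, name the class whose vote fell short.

A: 2/3 of 19927810 = 13285206.67, rounded up to 13285207; 13,285,207 required, 13,286,831 in favor — approved.
B: 3/4 of 552978 = 414733.50, rounded up to 414734; 414,734 required, 414,692 in favor — not approved.
C: 2/3 of 19936042 = 13290694.67, rounded up to 13290695; 13,290,695 required, 13,296,963 in favor — approved.

Not approved — the B shares did not give the required vote.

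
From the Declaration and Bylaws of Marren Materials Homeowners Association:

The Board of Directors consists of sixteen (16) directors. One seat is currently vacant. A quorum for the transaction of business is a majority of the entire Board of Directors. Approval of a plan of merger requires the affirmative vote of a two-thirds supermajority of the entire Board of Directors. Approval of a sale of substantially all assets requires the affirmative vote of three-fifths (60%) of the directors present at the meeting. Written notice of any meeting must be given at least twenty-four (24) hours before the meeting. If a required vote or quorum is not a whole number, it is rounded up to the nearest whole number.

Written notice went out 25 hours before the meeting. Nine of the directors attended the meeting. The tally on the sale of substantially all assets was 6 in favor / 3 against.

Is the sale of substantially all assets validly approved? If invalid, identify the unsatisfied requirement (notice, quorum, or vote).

Valid — all requirements satisfied.

Notice: 25 hours given; 24 required (25 ≥ 24). Satisfied.
Quorum: 9 present; quorum is 9. Satisfied.
Vote: the sale of substantially all assets requires three-fifths of the directors present (9). 3/5 of 9 = 5.40, rounded up to 6, so 6 affirmative votes are needed; 6 voted in favor. Satisfied.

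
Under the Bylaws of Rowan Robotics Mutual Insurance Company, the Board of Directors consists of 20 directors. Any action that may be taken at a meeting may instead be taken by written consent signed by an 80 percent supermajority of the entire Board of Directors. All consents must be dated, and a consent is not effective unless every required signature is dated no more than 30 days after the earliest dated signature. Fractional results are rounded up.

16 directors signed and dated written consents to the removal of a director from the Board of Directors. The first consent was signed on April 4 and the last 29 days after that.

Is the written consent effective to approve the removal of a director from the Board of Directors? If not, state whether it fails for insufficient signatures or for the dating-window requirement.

Effective — both the signature and dating-window requirements are satisfied.

Signatures required: an 80 percent supermajority of 20 — 4/5 of 20 = 16, so 16 needed; 16 signed. Sufficient.
Dating window: the latest signature is 29 days after the earliest; the limit is 30 days. Within the window.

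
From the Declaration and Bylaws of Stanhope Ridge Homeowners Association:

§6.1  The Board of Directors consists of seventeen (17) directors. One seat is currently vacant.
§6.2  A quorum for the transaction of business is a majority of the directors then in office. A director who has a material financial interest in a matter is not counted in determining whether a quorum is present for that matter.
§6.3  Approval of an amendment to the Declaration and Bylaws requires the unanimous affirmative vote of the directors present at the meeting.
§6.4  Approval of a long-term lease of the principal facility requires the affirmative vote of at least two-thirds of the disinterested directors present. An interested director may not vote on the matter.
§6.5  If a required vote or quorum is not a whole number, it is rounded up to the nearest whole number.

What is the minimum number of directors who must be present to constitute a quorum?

A majority of 16 is 9.

9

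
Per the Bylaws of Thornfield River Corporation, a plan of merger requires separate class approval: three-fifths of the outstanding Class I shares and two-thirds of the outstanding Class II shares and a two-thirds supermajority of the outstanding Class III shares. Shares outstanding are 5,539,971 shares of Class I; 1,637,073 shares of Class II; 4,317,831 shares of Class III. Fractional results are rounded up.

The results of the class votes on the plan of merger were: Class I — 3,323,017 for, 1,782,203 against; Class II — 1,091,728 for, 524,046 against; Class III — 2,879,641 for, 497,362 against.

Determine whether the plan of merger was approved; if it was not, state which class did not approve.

Class I: 3/5 of 5539971 = 3323982.60, rounded up to 3323983; 3,323,983 required, 3,323,017 in favor — not approved.
Class II: 2/3 of 1637073 = 1091382; 1,091,382 required, 1,091,728 in favor — approved.
Class III: 2/3 of 4317831 = 2878554; 2,878,554 required, 2,879,641 in favor — approved.

Not approved — the Class I shares did not give the required vote.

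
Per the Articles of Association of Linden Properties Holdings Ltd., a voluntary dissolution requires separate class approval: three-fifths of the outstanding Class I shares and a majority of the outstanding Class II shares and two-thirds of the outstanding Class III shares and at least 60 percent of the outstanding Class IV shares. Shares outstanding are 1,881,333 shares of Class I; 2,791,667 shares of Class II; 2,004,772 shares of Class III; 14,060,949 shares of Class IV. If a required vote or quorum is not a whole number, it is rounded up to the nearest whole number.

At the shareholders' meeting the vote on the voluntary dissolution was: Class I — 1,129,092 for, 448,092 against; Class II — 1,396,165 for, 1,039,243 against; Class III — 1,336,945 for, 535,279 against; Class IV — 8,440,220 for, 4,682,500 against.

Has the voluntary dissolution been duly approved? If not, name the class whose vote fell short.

Class I: 3/5 of 1881333 = 1128799.80, rounded up to 1128800; 1,128,800 required, 1,129,092 in favor — approved.
Class II: a majority of 2791667 is 1395834; 1,395,834 required, 1,396,165 in favor — approved.
Class III: 2/3 of 2004772 = 1336514.67, rounded up to 1336515; 1,336,515 required, 1,336,945 in favor — approved.
Class IV: 3/5 of 14060949 = 8436569.40, rounded up to 8436570; 8,436,570 required, 8,440,220 in favor — approved.

Approved — every class gave the required vote.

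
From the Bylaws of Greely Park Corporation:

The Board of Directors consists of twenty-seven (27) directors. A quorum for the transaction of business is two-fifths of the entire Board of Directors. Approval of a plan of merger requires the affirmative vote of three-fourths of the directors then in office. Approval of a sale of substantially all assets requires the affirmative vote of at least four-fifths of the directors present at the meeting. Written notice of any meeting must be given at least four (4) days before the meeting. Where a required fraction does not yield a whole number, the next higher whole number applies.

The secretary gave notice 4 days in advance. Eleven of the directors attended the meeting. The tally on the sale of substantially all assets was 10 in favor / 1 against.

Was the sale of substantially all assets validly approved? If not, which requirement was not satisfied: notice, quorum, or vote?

Valid — all requirements satisfied.

Notice: 4 days given; 4 required (4 ≥ 4). Satisfied.
Quorum: 11 present; quorum is 11. Satisfied.
Vote: the sale of substantially all assets requires four-fifths of the directors present (11). 4/5 of 11 = 8.80, rounded up to 9, so 9 affirmative votes are needed; 10 voted in favor. Satisfied.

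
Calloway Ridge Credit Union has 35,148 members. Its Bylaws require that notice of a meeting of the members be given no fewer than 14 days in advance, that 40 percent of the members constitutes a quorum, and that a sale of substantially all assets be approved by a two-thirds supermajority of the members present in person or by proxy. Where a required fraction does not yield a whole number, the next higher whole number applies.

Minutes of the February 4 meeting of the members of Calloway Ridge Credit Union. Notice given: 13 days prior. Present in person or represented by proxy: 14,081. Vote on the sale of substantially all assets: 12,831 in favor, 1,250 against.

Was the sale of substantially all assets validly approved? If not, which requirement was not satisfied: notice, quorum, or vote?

Notice: 13 days given; 14 required. Not satisfied.
Quorum: 40% of 35,148 = 14,059.20, rounded up to 14,060; 14,081 present. Satisfied.
Vote: requires two-thirds of those present (14,081); 2/3 of 14081 = 9387.33, rounded up to 9388, so 9,388 needed; 12,831 in favor. Satisfied.

Invalid — notice requirement not satisfied.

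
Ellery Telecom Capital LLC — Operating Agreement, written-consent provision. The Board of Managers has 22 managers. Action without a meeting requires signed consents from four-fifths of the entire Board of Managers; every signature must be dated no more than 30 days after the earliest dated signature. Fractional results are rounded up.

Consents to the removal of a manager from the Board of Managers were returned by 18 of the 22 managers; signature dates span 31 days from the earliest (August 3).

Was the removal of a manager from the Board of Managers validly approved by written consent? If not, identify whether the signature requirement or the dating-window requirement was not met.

Signatures required: four-fifths of 22 — 4/5 of 22 = 17.60, rounded up to 18, so 18 needed; 18 signed. Sufficient.
Dating window: the latest signature is 31 days after the earliest; the limit is 30 days. Outside the window.

Not effective — dating-window requirement not satisfied.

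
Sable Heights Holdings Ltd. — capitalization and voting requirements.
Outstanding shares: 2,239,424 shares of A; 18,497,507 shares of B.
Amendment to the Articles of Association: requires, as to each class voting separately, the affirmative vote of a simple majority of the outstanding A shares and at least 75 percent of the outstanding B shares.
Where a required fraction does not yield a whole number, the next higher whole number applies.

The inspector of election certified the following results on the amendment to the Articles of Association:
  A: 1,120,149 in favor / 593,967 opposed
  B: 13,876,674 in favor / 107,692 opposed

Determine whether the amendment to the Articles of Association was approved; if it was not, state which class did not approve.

Approved — every class gave the required vote.

A: a majority of 2239424 is 1119713; 1,119,713 required, 1,120,149 in favor — approved.
B: 3/4 of 18497507 = 13873130.25, rounded up to 13873131; 13,873,131 required, 13,876,674 in favor — approved.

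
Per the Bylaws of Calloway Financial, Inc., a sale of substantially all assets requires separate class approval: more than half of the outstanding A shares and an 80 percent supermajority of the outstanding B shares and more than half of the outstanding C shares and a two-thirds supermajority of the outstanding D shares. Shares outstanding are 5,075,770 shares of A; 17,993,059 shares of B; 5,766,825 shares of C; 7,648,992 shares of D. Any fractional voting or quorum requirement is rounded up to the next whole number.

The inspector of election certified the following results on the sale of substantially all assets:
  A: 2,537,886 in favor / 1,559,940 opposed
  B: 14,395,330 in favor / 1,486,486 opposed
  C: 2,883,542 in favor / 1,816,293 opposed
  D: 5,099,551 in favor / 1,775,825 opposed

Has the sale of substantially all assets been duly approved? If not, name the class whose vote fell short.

A: a majority of 5075770 is 2537886; 2,537,886 required, 2,537,886 in favor — approved.
B: 4/5 of 17993059 = 14394447.20, rounded up to 14394448; 14,394,448 required, 14,395,330 in favor — approved.
C: a majority of 5766825 is 2883413; 2,883,413 required, 2,883,542 in favor — approved.
D: 2/3 of 7648992 = 5099328; 5,099,328 required, 5,099,551 in favor — approved.

Approved — every class gave the required vote.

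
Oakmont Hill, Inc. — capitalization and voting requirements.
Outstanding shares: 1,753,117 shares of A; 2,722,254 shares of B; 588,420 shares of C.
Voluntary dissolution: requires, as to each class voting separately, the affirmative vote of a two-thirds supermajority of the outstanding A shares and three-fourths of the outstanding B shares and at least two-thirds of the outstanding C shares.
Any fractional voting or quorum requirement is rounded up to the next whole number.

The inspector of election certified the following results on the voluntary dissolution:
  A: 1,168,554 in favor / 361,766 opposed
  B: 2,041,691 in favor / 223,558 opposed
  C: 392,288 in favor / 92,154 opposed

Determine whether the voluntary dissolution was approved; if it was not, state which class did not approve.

Not approved — the A shares did not give the required vote.

A: 2/3 of 1753117 = 1168744.67, rounded up to 1168745; 1,168,745 required, 1,168,554 in favor — not approved.
B: 3/4 of 2722254 = 2041690.50, rounded up to 2041691; 2,041,691 required, 2,041,691 in favor — approved.
C: 2/3 of 588420 = 392280; 392,280 required, 392,288 in favor — approved.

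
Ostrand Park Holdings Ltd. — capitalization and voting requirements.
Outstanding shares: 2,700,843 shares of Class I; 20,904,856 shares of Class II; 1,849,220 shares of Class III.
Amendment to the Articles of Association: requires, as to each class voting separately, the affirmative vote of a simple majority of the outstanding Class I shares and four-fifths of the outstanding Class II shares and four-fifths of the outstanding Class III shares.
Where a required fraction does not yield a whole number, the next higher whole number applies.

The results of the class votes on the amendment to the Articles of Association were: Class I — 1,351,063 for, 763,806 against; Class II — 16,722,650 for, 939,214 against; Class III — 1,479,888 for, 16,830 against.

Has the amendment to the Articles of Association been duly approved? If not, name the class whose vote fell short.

Class I: a majority of 2700843 is 1350422; 1,350,422 required, 1,351,063 in favor — approved.
Class II: 4/5 of 20904856 = 16723884.80, rounded up to 16723885; 16,723,885 required, 16,722,650 in favor — not approved.
Class III: 4/5 of 1849220 = 1479376; 1,479,376 required, 1,479,888 in favor — approved.

Not approved — the Class II shares did not give the required vote.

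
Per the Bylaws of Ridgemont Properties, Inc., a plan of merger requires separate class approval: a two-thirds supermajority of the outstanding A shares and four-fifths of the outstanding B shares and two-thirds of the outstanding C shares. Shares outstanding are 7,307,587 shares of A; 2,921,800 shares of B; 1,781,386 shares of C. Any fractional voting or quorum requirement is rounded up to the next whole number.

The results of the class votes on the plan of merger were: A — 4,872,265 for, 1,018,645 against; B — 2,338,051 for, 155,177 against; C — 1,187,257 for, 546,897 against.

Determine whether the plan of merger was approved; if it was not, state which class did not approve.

A: 2/3 of 7307587 = 4871724.67, rounded up to 4871725; 4,871,725 required, 4,872,265 in favor — approved.
B: 4/5 of 2921800 = 2337440; 2,337,440 required, 2,338,051 in favor — approved.
C: 2/3 of 1781386 = 1187590.67, rounded up to 1187591; 1,187,591 required, 1,187,257 in favor — not approved.

Not approved — the C shares did not give the required vote.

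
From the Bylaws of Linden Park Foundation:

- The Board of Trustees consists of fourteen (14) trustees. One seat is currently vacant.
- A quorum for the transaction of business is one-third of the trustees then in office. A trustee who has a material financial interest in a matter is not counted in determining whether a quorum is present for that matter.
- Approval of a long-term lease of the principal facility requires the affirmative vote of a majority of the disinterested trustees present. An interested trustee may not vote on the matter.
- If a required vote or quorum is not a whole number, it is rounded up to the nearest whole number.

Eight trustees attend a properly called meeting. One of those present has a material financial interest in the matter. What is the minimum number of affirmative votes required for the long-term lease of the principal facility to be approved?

4

The long-term lease of the principal facility requires a majority of the disinterested trustees present (8 − 1 = 7).
A majority of 7 is 4.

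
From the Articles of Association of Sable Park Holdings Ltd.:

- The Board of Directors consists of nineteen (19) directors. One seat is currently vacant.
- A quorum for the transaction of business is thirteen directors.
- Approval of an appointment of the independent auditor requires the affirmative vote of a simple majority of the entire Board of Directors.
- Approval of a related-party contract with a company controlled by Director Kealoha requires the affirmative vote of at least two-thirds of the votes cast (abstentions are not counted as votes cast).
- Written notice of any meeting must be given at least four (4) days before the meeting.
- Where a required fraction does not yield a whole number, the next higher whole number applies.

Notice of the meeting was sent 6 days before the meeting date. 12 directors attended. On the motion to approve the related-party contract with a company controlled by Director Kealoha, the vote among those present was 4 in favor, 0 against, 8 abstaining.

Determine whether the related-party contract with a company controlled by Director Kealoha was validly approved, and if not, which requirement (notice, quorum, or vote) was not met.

Invalid — quorum requirement not satisfied.

Notice: 6 days given; 4 required (6 ≥ 4). Satisfied.
Quorum: 12 present; quorum is 13. Not satisfied.
Vote: the related-party contract with a company controlled by Director Kealoha requires two-thirds of the votes cast (12 present − 8 abstaining = 4). 2/3 of 4 = 2.67, rounded up to 3, so 3 affirmative votes are needed; 4 voted in favor. Satisfied. (Moot — without a quorum no business can be validly transacted.)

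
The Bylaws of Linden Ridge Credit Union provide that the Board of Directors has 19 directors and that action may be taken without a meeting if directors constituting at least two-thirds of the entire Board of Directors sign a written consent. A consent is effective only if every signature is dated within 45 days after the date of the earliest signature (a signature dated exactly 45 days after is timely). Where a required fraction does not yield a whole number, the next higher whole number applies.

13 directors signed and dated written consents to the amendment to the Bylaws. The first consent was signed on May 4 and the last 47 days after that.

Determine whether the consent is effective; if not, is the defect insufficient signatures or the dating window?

Signatures required: at least two-thirds of 19 — 2/3 of 19 = 12.67, rounded up to 13, so 13 needed; 13 signed. Sufficient.
Dating window: the latest signature is 47 days after the earliest; the limit is 45 days. Outside the window.

Not effective — dating-window requirement not satisfied.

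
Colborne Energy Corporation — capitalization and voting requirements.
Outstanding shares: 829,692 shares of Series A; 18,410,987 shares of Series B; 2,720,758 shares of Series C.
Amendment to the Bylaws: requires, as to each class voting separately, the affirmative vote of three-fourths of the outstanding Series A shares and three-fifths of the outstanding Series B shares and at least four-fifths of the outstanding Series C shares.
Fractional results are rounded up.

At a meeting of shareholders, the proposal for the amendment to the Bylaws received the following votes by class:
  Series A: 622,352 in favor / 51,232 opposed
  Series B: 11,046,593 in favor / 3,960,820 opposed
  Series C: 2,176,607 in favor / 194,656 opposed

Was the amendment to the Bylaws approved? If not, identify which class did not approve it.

Series A: 3/4 of 829692 = 622269; 622,269 required, 622,352 in favor — approved.
Series B: 3/5 of 18410987 = 11046592.20, rounded up to 11046593; 11,046,593 required, 11,046,593 in favor — approved.
Series C: 4/5 of 2720758 = 2176606.40, rounded up to 2176607; 2,176,607 required, 2,176,607 in favor — approved.

Approved — every class gave the required vote.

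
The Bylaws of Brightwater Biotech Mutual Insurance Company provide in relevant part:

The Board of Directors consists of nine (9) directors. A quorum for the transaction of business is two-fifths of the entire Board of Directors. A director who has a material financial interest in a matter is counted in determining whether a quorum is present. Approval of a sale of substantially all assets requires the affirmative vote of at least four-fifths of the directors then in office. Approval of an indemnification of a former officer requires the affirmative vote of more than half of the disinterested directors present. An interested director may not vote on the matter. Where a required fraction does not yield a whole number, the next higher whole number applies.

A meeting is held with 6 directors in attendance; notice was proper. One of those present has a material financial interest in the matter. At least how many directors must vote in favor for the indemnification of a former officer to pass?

The indemnification of a former officer requires a majority of the disinterested directors present (6 − 1 = 5).
A majority of 5 is 3.

3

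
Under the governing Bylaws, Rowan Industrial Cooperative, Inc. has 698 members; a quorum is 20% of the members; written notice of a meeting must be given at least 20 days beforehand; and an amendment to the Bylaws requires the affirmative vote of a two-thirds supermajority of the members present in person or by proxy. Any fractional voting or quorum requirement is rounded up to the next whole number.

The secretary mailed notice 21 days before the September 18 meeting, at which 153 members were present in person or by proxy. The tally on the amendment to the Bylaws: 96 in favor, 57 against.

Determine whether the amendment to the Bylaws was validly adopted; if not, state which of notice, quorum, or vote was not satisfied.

Notice: 21 days given; 20 required. Satisfied.
Quorum: 20% of 698 = 139.60, rounded up to 140; 153 present. Satisfied.
Vote: requires two-thirds of those present (153); 2/3 of 153 = 102, so 102 needed; 96 in favor. Not satisfied.

Invalid — vote requirement not satisfied.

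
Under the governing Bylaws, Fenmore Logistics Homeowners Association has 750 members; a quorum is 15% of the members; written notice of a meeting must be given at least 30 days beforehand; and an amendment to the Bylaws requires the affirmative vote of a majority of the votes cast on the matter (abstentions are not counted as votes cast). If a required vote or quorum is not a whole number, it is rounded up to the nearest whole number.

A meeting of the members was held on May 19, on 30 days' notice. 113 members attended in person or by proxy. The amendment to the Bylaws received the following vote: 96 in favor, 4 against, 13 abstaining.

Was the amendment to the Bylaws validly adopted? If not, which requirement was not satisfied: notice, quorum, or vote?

Valid — all requirements satisfied.

Notice: 30 days given; 30 required. Satisfied.
Quorum: 15% of 750 = 112.50, rounded up to 113; 113 present. Satisfied.
Vote: requires a majority of the votes cast (113 − 13 abstaining = 100); a majority of 100 is 51, so 51 needed; 96 in favor. Satisfied.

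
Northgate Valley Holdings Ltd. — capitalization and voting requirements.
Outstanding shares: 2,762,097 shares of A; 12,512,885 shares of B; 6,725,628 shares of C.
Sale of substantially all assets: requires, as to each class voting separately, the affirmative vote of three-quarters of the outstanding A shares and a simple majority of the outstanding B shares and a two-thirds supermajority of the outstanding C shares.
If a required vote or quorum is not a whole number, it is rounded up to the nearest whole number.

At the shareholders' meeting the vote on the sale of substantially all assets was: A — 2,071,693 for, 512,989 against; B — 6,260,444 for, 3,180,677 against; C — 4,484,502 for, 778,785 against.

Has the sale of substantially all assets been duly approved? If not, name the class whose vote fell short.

Approved — every class gave the required vote.

A: 3/4 of 2762097 = 2071572.75, rounded up to 2071573; 2,071,573 required, 2,071,693 in favor — approved.
B: a majority of 12512885 is 6256443; 6,256,443 required, 6,260,444 in favor — approved.
C: 2/3 of 6725628 = 4483752; 4,483,752 required, 4,484,502 in favor — approved.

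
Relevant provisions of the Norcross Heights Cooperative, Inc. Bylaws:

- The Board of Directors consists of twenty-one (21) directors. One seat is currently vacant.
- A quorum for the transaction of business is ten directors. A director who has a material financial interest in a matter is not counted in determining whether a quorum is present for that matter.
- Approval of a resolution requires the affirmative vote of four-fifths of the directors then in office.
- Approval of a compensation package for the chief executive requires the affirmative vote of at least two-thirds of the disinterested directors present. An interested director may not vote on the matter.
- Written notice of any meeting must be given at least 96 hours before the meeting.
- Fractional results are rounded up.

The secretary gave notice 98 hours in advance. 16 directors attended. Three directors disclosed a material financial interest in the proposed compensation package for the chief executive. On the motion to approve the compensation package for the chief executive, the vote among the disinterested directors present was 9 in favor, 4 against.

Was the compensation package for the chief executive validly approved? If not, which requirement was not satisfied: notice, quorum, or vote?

Notice: 98 hours given; 96 required (98 ≥ 96). Satisfied.
Quorum: 16 present, but the 3 interested directors do not count, leaving 13. Quorum is 10. Satisfied.
Vote: the compensation package for the chief executive requires two-thirds of the disinterested directors present (16 − 3 = 13). 2/3 of 13 = 8.67, rounded up to 9, so 9 affirmative votes are needed; 9 voted in favor. Satisfied.

Valid — all requirements satisfied.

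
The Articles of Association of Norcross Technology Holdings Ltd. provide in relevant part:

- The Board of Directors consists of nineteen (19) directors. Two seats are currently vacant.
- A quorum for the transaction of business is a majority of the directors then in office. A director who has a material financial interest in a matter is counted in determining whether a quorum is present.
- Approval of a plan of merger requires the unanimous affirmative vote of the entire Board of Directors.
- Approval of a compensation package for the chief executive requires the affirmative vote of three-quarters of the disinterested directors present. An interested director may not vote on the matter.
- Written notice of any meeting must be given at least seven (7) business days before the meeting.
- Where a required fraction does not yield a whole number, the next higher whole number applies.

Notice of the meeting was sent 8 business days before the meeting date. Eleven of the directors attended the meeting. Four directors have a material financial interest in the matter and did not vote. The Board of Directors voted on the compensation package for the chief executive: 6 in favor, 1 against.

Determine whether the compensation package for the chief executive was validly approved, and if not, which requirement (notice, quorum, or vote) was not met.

Valid — all requirements satisfied.

Notice: 8 business days given; 7 required (8 ≥ 7). Satisfied.
Quorum: 11 present (interested directors count toward quorum); quorum is 9. Satisfied.
Vote: the compensation package for the chief executive requires three-fourths of the disinterested directors present (11 − 4 = 7). 3/4 of 7 = 5.25, rounded up to 6, so 6 affirmative votes are needed; 6 voted in favor. Satisfied.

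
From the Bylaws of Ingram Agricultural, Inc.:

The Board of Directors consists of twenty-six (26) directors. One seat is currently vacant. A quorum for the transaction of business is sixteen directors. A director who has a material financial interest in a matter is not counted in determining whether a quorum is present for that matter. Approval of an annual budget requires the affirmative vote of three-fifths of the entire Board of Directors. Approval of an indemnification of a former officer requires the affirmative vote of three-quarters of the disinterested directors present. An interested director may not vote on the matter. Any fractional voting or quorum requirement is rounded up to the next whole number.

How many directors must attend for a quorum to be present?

16

The quorum is fixed at 16.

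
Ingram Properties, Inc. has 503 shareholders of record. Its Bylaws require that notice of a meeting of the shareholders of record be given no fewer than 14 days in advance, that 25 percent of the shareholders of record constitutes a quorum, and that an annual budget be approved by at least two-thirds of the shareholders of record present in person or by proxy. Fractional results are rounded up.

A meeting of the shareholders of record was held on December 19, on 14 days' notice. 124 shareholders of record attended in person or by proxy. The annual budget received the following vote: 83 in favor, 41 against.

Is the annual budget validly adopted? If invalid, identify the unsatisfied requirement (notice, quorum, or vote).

Invalid — quorum requirement not satisfied.

Notice: 14 days given; 14 required. Satisfied.
Quorum: 25% of 503 = 125.75, rounded up to 126; 124 present. Not satisfied.
Vote: requires two-thirds of those present (124); 2/3 of 124 = 82.67, rounded up to 83, so 83 needed; 83 in favor. Satisfied.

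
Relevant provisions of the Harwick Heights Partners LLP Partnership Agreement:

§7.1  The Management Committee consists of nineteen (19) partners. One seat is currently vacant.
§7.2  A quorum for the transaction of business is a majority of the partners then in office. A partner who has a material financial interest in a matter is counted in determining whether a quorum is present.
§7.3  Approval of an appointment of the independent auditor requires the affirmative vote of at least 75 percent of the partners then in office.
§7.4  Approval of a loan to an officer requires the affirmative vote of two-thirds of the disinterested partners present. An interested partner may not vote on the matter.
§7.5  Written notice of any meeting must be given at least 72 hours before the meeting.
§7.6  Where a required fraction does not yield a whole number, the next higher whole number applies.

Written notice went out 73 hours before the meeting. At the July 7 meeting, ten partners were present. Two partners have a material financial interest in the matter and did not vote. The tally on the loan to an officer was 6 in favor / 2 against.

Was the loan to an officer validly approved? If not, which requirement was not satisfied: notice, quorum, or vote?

Valid — all requirements satisfied.

Notice: 73 hours given; 72 required (73 ≥ 72). Satisfied.
Quorum: 10 present (interested partners count toward quorum); quorum is 10. Satisfied.
Vote: the loan to an officer requires two-thirds of the disinterested partners present (10 − 2 = 8). 2/3 of 8 = 5.33, rounded up to 6, so 6 affirmative votes are needed; 6 voted in favor. Satisfied.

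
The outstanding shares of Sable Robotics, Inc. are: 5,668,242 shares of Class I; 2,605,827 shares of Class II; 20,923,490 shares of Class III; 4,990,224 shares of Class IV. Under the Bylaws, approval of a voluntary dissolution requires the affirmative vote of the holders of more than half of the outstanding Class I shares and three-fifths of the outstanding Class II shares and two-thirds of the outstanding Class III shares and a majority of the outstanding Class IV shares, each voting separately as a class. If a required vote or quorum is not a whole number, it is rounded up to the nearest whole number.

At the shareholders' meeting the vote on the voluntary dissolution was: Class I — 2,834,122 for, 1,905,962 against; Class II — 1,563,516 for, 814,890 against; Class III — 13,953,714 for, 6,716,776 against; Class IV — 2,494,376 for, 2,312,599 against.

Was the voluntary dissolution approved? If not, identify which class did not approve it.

Class I: a majority of 5668242 is 2834122; 2,834,122 required, 2,834,122 in favor — approved.
Class II: 3/5 of 2605827 = 1563496.20, rounded up to 1563497; 1,563,497 required, 1,563,516 in favor — approved.
Class III: 2/3 of 20923490 = 13948993.33, rounded up to 13948994; 13,948,994 required, 13,953,714 in favor — approved.
Class IV: a majority of 4990224 is 2495113; 2,495,113 required, 2,494,376 in favor — not approved.

Not approved — the Class IV shares did not give the required vote.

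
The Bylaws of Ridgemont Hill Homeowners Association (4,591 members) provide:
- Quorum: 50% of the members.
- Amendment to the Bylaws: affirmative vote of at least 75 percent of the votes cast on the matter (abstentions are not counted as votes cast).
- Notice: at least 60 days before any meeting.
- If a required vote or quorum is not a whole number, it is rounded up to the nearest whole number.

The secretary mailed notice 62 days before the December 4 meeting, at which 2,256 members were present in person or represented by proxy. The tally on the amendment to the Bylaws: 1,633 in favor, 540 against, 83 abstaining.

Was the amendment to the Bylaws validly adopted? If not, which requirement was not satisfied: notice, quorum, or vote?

Notice: 62 days given; 60 required. Satisfied.
Quorum: 50% of 4,591 = 2,295.50, rounded up to 2,296; 2,256 present. Not satisfied.
Vote: requires three-fourths of the votes cast (2,256 − 83 abstaining = 2,173); 3/4 of 2173 = 1629.75, rounded up to 1630, so 1,630 needed; 1,633 in favor. Satisfied.

Invalid — quorum requirement not satisfied.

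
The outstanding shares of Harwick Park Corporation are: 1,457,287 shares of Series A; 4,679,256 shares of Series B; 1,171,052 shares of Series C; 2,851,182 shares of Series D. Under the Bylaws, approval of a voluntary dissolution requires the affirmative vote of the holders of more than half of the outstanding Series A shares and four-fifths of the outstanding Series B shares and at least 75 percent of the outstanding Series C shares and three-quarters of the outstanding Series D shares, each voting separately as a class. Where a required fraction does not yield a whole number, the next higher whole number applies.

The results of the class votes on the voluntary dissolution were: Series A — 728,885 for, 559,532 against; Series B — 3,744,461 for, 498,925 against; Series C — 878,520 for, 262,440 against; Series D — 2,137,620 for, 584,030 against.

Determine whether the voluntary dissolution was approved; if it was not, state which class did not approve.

Series A: a majority of 1457287 is 728644; 728,644 required, 728,885 in favor — approved.
Series B: 4/5 of 4679256 = 3743404.80, rounded up to 3743405; 3,743,405 required, 3,744,461 in favor — approved.
Series C: 3/4 of 1171052 = 878289; 878,289 required, 878,520 in favor — approved.
Series D: 3/4 of 2851182 = 2138386.50, rounded up to 2138387; 2,138,387 required, 2,137,620 in favor — not approved.

Not approved — the Series D shares did not give the required vote.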